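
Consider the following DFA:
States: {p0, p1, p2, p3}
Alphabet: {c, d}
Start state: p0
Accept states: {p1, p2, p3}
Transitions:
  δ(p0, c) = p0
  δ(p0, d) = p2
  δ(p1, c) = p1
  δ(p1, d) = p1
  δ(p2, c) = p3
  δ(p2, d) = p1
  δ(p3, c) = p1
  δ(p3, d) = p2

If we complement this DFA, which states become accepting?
Complement accept states = All states \ Original accept states
= {p0, p1, p2, p3} \ {p1, p2, p3}
{p0}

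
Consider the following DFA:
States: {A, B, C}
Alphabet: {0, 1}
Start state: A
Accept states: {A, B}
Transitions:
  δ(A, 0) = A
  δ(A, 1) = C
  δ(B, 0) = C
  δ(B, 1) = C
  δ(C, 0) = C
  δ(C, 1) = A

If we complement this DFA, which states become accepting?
Complement accept states = All states \ Original accept states
= {A, B, C} \ {A, B}
{C}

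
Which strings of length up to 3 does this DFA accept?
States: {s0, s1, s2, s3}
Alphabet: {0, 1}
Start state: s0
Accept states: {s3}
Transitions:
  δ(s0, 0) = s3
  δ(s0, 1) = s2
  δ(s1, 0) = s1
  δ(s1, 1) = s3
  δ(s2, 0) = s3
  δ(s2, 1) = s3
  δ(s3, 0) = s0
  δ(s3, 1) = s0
0, 10, 11, 000, 010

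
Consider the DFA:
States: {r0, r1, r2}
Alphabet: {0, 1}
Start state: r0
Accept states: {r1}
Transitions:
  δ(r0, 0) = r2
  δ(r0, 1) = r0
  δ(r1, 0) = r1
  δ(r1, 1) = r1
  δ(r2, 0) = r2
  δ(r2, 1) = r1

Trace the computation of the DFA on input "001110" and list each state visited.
read '0': r0 → r2
  read '0': r2 → r2
  read '1': r2 → r1
  read '1': r1 → r1
  read '1': r1 → r1
  read '0': r1 → r1
r0 -> r2 -> r2 -> r1 -> r1 -> r1 -> r1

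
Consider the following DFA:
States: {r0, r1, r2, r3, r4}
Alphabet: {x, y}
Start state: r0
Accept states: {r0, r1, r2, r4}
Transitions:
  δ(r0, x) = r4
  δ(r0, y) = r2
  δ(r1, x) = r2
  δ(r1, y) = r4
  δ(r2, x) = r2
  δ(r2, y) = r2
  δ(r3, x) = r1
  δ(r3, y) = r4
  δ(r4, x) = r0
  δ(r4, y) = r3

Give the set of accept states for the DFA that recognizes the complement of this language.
Complement accept states = All states \ Original accept states
= {r0, r1, r2, r3, r4} \ {r0, r1, r2, r4}
{r3}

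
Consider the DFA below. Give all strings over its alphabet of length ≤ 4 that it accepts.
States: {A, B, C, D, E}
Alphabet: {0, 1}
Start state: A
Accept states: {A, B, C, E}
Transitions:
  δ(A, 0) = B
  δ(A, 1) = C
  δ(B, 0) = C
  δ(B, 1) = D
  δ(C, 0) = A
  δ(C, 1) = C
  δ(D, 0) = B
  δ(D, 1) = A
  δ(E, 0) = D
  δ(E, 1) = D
ε, 0, 1, 00, 10, 11, 000, 001, 010, 011, 100, 101, 110, 111, 0000, 0001, 0010, 0011, 0100, 0110, 0111, 1000, 1010, 1011, 1100, 1101, 1110, 1111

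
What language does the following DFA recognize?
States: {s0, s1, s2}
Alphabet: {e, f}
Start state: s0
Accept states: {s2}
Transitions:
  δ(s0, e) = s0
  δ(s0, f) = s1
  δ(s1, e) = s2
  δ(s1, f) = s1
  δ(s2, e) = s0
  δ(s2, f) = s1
Testing a few strings:
  'fff' → reject
  'ffe' → accept
  'eeee' → reject
  'feef' → reject
State roles: s0=no suffix match; s1=one trailing f; s2=suffix is fe
All strings over {e,f} ending with fe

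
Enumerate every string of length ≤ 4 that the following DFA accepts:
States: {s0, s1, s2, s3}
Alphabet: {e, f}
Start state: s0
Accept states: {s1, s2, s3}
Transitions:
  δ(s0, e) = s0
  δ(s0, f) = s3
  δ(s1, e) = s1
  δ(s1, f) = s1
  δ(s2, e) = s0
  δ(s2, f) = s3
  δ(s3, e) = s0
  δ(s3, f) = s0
f, ef, eef, fef, fff, eeef, efef, efff, feef, ffef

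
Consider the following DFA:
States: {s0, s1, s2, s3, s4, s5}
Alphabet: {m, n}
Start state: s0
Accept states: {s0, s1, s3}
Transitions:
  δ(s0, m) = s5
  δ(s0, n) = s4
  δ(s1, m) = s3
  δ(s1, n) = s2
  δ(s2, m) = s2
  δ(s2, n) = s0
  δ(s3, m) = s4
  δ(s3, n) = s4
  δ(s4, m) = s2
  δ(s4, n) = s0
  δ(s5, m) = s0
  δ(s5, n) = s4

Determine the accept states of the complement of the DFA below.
Complement accept states = All states \ Original accept states
= {s0, s1, s2, s3, s4, s5} \ {s0, s1, s3}
{s2, s4, s5}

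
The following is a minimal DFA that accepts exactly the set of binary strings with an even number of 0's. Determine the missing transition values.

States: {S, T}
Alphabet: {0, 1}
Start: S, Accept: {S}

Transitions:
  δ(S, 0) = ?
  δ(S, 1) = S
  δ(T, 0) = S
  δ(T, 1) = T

From the language and accept set, identify what each state tracks — S: even number of 0's so far; T: odd number of 0's so far.
Each missing δ(q, a) is the state matching the new tracked value after reading a.
δ(S, 0) = T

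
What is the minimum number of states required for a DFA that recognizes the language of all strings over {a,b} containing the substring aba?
By Myhill–Nerode, count the distinguishable equivalence classes: 4 classes — one per longest suffix of the input that is a prefix of 'aba' (lengths 0 through 2), plus an absorbing 'already seen aba' class.
4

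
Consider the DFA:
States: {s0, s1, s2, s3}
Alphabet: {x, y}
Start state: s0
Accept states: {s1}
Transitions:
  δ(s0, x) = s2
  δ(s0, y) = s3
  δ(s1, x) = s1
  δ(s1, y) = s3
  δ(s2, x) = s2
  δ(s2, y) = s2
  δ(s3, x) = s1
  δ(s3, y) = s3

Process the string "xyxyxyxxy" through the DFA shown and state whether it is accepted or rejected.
Processing string "xyxyxyxxy":
  s0 --x--> s2
  s2 --y--> s2
  s2 --x--> s2
  s2 --y--> s2
  s2 --x--> s2
  s2 --y--> s2
  s2 --x--> s2
  s2 --x--> s2
  s2 --y--> s2
Final state: s2
Accept states: {s1}
No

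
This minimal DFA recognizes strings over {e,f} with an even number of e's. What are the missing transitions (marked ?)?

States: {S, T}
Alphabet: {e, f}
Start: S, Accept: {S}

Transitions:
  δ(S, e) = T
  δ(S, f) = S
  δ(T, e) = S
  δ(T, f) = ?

From the language and accept set, identify what each state tracks — S: even number of e's so far; T: odd number of e's so far.
Each missing δ(q, a) is the state matching the new tracked value after reading a.
δ(T, f) = T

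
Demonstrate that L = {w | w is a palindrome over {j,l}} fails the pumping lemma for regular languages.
Assume L is regular with pumping length p. Idea: pumping the leading j-block breaks the symmetry.
Choose s = j^p l j^p (a palindrome of length 2p+1 ≥ p). By the pumping lemma, s = xyz with |xy| ≤ p, |y| > 0, so y = j^k with k > 0 (xy lies entirely in the first j^p). Then xy²z = j^(p+k) l j^p, which is not a palindrome since p+k ≠ p.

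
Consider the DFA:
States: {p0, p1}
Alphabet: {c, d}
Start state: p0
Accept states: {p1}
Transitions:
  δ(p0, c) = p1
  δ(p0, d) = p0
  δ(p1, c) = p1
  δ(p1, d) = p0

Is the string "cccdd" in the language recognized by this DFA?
Processing string "cccdd":
  p0 --c--> p1
  p1 --c--> p1
  p1 --c--> p1
  p1 --d--> p0
  p0 --d--> p0
Final state: p0
Accept states: {p1}
No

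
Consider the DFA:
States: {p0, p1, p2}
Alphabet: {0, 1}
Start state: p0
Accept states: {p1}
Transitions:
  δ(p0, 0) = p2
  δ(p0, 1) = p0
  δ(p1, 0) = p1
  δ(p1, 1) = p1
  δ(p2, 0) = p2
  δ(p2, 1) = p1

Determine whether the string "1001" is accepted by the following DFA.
Processing string "1001":
  p0 --1--> p0
  p0 --0--> p2
  p2 --0--> p2
  p2 --1--> p1
Final state: p1
Accept states: {p1}
Yes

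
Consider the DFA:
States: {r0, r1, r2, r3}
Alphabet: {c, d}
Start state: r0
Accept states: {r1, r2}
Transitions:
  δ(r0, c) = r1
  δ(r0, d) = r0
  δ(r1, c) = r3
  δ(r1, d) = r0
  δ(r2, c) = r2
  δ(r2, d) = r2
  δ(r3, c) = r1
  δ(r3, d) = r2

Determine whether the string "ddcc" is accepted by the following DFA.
Processing string "ddcc":
  r0 --d--> r0
  r0 --d--> r0
  r0 --c--> r1
  r1 --c--> r3
Final state: r3
Accept states: {r1, r2}
No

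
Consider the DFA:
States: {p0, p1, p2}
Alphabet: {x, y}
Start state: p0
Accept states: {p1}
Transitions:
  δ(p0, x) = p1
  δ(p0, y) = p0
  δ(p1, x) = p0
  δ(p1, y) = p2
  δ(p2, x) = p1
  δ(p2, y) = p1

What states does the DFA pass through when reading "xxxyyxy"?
read 'x': p0 → p1
  read 'x': p1 → p0
  read 'x': p0 → p1
  read 'y': p1 → p2
  read 'y': p2 → p1
  read 'x': p1 → p0
  read 'y': p0 → p0
p0 -> p1 -> p0 -> p1 -> p2 -> p1 -> p0 -> p0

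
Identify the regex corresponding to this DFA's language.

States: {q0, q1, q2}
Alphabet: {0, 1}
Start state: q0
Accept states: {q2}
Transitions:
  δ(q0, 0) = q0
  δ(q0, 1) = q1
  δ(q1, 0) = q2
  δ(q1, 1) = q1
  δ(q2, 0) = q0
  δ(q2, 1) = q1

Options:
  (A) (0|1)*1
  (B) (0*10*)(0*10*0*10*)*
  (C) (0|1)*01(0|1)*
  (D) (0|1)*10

Check each option against the DFA on short strings; one disagreement eliminates an option:
  (A) (0|1)*1: on '1' the DFA goes q0 → q1 and rejects (q1 ∉ Accept), but the regex matches it → eliminate
  (B) (0*10*)(0*10*0*10*)*: on '1' the DFA goes q0 → q1 and rejects (q1 ∉ Accept), but the regex matches it → eliminate
  (C) (0|1)*01(0|1)*: on '01' the DFA goes q0 → q0 → q1 and rejects (q1 ∉ Accept), but the regex matches it → eliminate
  (D) (0|1)*10: agrees with the DFA on every string of length ≤ 6
Only (D) is consistent with the DFA.
(D) (0|1)*10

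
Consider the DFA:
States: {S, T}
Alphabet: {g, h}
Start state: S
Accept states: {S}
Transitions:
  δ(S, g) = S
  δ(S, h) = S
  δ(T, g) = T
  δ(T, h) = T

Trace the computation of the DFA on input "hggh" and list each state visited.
read 'h': S → S
  read 'g': S → S
  read 'g': S → S
  read 'h': S → S
S -> S -> S -> S -> S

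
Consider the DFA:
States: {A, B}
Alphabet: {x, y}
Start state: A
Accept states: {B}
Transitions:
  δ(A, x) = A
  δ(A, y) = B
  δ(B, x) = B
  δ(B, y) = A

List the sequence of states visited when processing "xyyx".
read 'x': A → A
  read 'y': A → B
  read 'y': B → A
  read 'x': A → A
A -> A -> B -> A -> A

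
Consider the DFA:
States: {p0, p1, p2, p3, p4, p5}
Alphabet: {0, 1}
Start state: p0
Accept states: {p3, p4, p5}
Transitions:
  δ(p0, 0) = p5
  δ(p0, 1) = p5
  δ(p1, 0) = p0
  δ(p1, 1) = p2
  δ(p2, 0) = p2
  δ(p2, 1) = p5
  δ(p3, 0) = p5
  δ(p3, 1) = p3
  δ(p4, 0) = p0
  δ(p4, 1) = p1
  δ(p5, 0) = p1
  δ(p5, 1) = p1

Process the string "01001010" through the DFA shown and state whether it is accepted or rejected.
Processing string "01001010":
  p0 --0--> p5
  p5 --1--> p1
  p1 --0--> p0
  p0 --0--> p5
  p5 --1--> p1
  p1 --0--> p0
  p0 --1--> p5
  p5 --0--> p1
Final state: p1
Accept states: {p3, p4, p5}
No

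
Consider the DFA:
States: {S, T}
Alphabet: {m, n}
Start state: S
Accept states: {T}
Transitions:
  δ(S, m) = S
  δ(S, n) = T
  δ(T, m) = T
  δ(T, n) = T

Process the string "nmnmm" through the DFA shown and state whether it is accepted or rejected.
Processing string "nmnmm":
  S --n--> T
  T --m--> T
  T --n--> T
  T --m--> T
  T --m--> T
Final state: T
Accept states: {T}
Yes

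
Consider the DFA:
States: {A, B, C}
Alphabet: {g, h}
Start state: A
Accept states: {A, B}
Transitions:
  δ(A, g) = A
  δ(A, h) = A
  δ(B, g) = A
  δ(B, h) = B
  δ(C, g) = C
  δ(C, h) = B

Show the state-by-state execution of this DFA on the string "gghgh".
read 'g': A → A
  read 'g': A → A
  read 'h': A → A
  read 'g': A → A
  read 'h': A → A
A -> A -> A -> A -> A -> A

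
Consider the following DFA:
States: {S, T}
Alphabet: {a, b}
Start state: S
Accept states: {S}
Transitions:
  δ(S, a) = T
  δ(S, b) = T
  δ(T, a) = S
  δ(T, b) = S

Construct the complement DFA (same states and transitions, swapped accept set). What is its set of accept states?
Complement accept states = All states \ Original accept states
= {S, T} \ {S}
{T}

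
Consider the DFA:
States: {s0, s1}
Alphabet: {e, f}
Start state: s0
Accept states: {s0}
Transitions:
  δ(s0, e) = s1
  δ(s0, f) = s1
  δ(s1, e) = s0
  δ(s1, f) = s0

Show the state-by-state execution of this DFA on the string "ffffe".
read 'f': s0 → s1
  read 'f': s1 → s0
  read 'f': s0 → s1
  read 'f': s1 → s0
  read 'e': s0 → s1
s0 -> s1 -> s0 -> s1 -> s0 -> s1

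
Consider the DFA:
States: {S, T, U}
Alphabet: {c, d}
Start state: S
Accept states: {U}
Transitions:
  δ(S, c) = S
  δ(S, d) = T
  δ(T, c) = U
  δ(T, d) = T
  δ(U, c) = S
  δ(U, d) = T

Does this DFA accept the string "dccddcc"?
Processing string "dccddcc":
  S --d--> T
  T --c--> U
  U --c--> S
  S --d--> T
  T --d--> T
  T --c--> U
  U --c--> S
Final state: S
Accept states: {U}
No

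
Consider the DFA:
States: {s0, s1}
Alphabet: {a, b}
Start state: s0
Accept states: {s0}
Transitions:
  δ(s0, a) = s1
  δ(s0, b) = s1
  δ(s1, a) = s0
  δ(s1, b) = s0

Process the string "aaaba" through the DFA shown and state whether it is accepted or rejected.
Processing string "aaaba":
  s0 --a--> s1
  s1 --a--> s0
  s0 --a--> s1
  s1 --b--> s0
  s0 --a--> s1
Final state: s1
Accept states: {s0}
No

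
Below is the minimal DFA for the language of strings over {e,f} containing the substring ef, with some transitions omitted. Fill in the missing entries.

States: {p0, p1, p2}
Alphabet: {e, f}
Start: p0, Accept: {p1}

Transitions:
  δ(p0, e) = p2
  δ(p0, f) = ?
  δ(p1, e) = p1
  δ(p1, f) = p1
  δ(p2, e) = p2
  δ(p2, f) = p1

From the language and accept set, identify what each state tracks — p0: no e seen yet; p1: substring ef seen; p2: seen a e, waiting for f.
Each missing δ(q, a) is the state matching the new tracked value after reading a.
δ(p0, f) = p0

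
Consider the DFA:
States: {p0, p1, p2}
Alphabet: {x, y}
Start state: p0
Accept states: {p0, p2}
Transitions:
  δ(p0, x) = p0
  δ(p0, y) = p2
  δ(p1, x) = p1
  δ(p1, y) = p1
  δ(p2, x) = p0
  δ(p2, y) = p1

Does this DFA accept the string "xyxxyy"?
Processing string "xyxxyy":
  p0 --x--> p0
  p0 --y--> p2
  p2 --x--> p0
  p0 --x--> p0
  p0 --y--> p2
  p2 --y--> p1
Final state: p1
Accept states: {p0, p2}
No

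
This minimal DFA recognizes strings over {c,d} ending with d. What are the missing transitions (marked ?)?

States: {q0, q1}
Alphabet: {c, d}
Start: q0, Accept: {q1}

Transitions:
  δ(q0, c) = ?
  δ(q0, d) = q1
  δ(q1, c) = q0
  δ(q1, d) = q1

From the language and accept set, identify what each state tracks — q0: last symbol not d; q1: last symbol is d.
Each missing δ(q, a) is the state matching the new tracked value after reading a.
δ(q0, c) = q0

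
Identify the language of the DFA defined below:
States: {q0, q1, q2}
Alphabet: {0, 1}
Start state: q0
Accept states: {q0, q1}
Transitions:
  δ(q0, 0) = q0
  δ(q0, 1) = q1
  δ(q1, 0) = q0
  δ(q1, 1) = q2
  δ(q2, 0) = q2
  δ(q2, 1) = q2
Testing a few strings:
  '0' → accept
  '101' → accept
  '1100' → reject
  '0001' → accept
State roles: q0=last symbol not 1 (ok); q1=last symbol 1 (ok); q2=saw 11 (dead)
All binary strings with no two consecutive 1's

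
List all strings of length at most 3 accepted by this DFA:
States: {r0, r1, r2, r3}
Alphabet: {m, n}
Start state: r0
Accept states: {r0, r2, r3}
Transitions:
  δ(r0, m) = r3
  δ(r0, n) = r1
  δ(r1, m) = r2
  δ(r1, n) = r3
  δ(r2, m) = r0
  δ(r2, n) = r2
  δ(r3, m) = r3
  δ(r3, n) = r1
ε, m, mm, nm, nn, mmm, mnm, mnn, nmm, nmn, nnm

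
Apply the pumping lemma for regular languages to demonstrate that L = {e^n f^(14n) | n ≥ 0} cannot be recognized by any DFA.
Assume L is regular with pumping length p. Idea: pumping the e-block breaks the 1:14 ratio.
Choose s = e^p f^(14p) (length 15p ≥ p). By the pumping lemma, s = xyz with |xy| ≤ p, |y| > 0, so y = e^k with k ≥ 1. Then xy²z = e^(p+k) f^(14p). For this to be in L we would need 14p = 14(p+k), i.e. 14k = 0, contradicting k ≥ 1. So xy²z ∉ L.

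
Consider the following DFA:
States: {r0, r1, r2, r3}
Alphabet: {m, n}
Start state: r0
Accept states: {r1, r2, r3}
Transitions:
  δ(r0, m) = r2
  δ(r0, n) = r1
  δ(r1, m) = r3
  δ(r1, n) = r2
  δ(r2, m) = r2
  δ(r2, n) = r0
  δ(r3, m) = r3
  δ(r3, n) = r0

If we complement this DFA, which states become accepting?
Complement accept states = All states \ Original accept states
= {r0, r1, r2, r3} \ {r1, r2, r3}
{r0}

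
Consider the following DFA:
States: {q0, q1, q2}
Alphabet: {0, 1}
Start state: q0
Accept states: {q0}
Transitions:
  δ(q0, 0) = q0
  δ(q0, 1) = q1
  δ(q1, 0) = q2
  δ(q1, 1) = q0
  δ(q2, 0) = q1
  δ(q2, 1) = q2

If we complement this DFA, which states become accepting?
Complement accept states = All states \ Original accept states
= {q0, q1, q2} \ {q0}
{q1, q2}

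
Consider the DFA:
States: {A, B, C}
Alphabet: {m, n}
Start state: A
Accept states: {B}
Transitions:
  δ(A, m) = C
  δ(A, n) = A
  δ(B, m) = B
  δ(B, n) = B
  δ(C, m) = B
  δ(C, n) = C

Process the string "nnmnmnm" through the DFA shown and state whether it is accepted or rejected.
Processing string "nnmnmnm":
  A --n--> A
  A --n--> A
  A --m--> C
  C --n--> C
  C --m--> B
  B --n--> B
  B --m--> B
Final state: B
Accept states: {B}
Yes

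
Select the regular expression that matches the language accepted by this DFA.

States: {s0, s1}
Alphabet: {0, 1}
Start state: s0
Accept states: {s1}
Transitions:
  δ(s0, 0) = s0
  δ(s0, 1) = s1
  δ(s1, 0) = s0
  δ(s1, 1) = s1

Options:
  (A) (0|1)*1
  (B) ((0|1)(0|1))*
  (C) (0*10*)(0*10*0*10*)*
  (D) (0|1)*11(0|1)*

Check each option against the DFA on short strings; one disagreement eliminates an option:
  (A) (0|1)*1: agrees with the DFA on every string of length ≤ 6
  (B) ((0|1)(0|1))*: on ε the DFA stays in s0 and rejects (s0 ∉ Accept), but the regex matches it → eliminate
  (C) (0*10*)(0*10*0*10*)*: on '10' the DFA goes s0 → s1 → s0 and rejects (s0 ∉ Accept), but the regex matches it → eliminate
  (D) (0|1)*11(0|1)*: on '1' the DFA goes s0 → s1 and accepts (s1 ∈ Accept), but the regex does not match it → eliminate
Only (A) is consistent with the DFA.
(A) (0|1)*1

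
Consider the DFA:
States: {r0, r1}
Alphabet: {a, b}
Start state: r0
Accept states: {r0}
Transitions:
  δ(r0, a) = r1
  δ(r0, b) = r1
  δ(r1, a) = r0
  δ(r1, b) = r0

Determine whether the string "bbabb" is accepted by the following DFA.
Processing string "bbabb":
  r0 --b--> r1
  r1 --b--> r0
  r0 --a--> r1
  r1 --b--> r0
  r0 --b--> r1
Final state: r1
Accept states: {r0}
No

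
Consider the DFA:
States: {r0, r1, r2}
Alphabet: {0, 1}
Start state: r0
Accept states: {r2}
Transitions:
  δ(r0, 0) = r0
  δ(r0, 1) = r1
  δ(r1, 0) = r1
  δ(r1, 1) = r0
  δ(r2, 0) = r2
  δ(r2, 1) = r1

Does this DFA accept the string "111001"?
Processing string "111001":
  r0 --1--> r1
  r1 --1--> r0
  r0 --1--> r1
  r1 --0--> r1
  r1 --0--> r1
  r1 --1--> r0
Final state: r0
Accept states: {r2}
No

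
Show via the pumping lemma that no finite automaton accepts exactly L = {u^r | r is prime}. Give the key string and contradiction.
Assume L is regular with pumping length p. Idea: pumping by a suitable count produces a composite length.
Let q be a prime with q ≥ p and choose s = u^q ∈ L. By the pumping lemma, s = xyz with |xy| ≤ p, |y| = k ≥ 1. Take i = q+1: |xy^(q+1)z| = q + q·k = q(1+k). Since q ≥ 2 and 1+k ≥ 2, q(1+k) is composite, so xy^(q+1)z ∉ L.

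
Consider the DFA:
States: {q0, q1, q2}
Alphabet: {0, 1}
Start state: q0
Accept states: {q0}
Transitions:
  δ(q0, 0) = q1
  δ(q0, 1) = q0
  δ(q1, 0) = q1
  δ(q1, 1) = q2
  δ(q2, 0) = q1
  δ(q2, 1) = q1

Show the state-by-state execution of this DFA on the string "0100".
read '0': q0 → q1
  read '1': q1 → q2
  read '0': q2 → q1
  read '0': q1 → q1
q0 -> q1 -> q2 -> q1 -> q1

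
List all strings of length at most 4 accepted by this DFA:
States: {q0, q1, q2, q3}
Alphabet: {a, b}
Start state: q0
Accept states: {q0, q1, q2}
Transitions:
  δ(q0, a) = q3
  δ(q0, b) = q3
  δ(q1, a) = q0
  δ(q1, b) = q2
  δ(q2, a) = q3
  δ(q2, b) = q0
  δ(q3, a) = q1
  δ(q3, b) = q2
ε, aa, ab, ba, bb, aaa, aab, abb, baa, bab, bbb, aabb, abaa, abab, babb, bbaa, bbab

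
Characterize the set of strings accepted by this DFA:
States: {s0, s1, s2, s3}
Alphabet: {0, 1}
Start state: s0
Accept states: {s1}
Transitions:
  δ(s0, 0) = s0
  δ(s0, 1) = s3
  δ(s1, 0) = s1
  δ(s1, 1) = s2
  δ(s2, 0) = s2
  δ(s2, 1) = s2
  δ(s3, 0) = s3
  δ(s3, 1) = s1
Testing a few strings:
  '1' → reject
  '0' → reject
  '00' → reject
  '0111' → reject
State roles: s0=zero 1's; s1=two 1's; s2=≥ three 1's (dead); s3=one 1
All binary strings containing exactly two 1's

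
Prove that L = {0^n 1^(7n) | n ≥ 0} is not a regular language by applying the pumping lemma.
Assume L is regular with pumping length p. Idea: pumping the 0-block breaks the 1:7 ratio.
Choose s = 0^p 1^(7p) (length 8p ≥ p). By the pumping lemma, s = xyz with |xy| ≤ p, |y| > 0, so y = 0^k with k ≥ 1. Then xy²z = 0^(p+k) 1^(7p). For this to be in L we would need 7p = 7(p+k), i.e. 7k = 0, contradicting k ≥ 1. So xy²z ∉ L.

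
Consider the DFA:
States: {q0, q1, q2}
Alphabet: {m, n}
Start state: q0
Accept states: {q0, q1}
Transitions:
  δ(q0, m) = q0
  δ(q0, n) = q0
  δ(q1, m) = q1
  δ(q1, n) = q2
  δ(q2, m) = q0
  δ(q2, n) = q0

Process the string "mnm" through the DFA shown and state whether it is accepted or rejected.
Processing string "mnm":
  q0 --m--> q0
  q0 --n--> q0
  q0 --m--> q0
Final state: q0
Accept states: {q0, q1}
Yes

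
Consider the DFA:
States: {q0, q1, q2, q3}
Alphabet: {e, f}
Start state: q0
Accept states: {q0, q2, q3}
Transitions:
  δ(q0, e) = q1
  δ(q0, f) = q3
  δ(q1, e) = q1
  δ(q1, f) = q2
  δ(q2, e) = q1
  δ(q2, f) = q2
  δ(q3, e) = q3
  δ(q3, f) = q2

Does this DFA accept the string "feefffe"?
Processing string "feefffe":
  q0 --f--> q3
  q3 --e--> q3
  q3 --e--> q3
  q3 --f--> q2
  q2 --f--> q2
  q2 --f--> q2
  q2 --e--> q1
Final state: q1
Accept states: {q0, q2, q3}
No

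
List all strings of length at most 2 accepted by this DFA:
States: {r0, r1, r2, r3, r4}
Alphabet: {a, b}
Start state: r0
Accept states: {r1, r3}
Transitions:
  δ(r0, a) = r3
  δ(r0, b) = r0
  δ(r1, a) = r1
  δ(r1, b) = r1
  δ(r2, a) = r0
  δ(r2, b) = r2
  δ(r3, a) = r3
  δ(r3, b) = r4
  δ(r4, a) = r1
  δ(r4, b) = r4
a, aa, ba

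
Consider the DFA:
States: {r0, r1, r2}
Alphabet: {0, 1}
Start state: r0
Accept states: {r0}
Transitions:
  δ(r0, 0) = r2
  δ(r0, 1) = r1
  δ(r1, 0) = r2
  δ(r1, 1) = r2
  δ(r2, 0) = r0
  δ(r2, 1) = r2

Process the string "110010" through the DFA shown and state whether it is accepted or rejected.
Processing string "110010":
  r0 --1--> r1
  r1 --1--> r2
  r2 --0--> r0
  r0 --0--> r2
  r2 --1--> r2
  r2 --0--> r0
Final state: r0
Accept states: {r0}
Yes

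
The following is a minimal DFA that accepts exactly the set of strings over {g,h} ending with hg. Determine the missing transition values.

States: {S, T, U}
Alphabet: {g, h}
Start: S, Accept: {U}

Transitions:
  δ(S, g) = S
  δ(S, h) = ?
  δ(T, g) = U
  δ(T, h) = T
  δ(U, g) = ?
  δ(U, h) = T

From the language and accept set, identify what each state tracks — S: no suffix match; T: one trailing h; U: suffix is hg.
Each missing δ(q, a) is the state matching the new tracked value after reading a.
δ(S, h) = T; δ(U, g) = S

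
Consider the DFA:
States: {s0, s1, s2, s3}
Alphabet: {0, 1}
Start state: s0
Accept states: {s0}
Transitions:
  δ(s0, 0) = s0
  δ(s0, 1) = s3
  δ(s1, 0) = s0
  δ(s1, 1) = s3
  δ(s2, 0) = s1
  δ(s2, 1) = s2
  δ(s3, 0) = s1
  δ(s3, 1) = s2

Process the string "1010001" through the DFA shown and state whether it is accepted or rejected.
Processing string "1010001":
  s0 --1--> s3
  s3 --0--> s1
  s1 --1--> s3
  s3 --0--> s1
  s1 --0--> s0
  s0 --0--> s0
  s0 --1--> s3
Final state: s3
Accept states: {s0}
No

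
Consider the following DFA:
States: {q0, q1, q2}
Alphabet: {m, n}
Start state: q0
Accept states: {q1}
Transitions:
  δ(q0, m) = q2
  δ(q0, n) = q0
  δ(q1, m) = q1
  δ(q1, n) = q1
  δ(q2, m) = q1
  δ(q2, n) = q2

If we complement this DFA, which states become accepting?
Complement accept states = All states \ Original accept states
= {q0, q1, q2} \ {q1}
{q0, q2}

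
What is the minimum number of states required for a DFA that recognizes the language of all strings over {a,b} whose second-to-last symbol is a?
By Myhill–Nerode, count the distinguishable equivalence classes: 2^2 = 4 classes — the DFA must remember the last 2 symbols read; every pair of distinct length-2 suffixes is distinguishable by some continuation.
4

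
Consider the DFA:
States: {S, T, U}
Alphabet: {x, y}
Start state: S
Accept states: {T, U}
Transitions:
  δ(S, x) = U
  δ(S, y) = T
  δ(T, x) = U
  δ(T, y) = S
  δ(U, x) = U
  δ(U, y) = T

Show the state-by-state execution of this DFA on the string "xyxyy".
read 'x': S → U
  read 'y': U → T
  read 'x': T → U
  read 'y': U → T
  read 'y': T → S
S -> U -> T -> U -> T -> S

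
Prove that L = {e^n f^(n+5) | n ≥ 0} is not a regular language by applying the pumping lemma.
Assume L is regular with pumping length p. Idea: pumping the e-block breaks the fixed offset of 5.
Choose s = e^p f^(p+5) ∈ L. By the pumping lemma, s = xyz with |xy| ≤ p, |y| > 0, so y = e^k with k ≥ 1. Then xy²z = e^(p+k) f^(p+5). For this to be in L we would need p+5 = (p+k)+5, i.e. k = 0, contradicting k ≥ 1. So xy²z ∉ L.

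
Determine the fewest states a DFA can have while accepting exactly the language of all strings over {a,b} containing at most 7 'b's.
By Myhill–Nerode, count the distinguishable equivalence classes: 9 classes — having seen 0, 1, …, 7, or >7 copies of 'b'; counts 0 through 7 are accepting and >7 is dead.
9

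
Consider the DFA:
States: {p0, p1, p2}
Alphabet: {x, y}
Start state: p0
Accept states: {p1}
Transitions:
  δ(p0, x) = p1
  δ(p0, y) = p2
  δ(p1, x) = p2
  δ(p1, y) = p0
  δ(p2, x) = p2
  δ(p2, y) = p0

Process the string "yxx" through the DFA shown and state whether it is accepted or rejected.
Processing string "yxx":
  p0 --y--> p2
  p2 --x--> p2
  p2 --x--> p2
Final state: p2
Accept states: {p1}
No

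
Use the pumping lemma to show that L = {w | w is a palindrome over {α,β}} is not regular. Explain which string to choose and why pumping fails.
Assume L is regular with pumping length p. Idea: pumping the leading α-block breaks the symmetry.
Choose s = α^p β α^p (a palindrome of length 2p+1 ≥ p). By the pumping lemma, s = xyz with |xy| ≤ p, |y| > 0, so y = α^k with k > 0 (xy lies entirely in the first α^p). Then xy²z = α^(p+k) β α^p, which is not a palindrome since p+k ≠ p.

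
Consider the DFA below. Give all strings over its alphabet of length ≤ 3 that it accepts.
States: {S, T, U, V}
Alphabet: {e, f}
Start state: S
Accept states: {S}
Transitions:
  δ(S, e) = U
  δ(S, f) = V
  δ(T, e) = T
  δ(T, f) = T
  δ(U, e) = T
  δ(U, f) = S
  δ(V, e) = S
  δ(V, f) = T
ε, ef, fe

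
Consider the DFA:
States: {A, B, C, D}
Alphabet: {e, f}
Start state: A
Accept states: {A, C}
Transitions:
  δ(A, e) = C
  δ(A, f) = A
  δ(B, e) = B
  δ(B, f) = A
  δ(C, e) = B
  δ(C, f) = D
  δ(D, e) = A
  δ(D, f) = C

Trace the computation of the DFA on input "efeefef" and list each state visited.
read 'e': A → C
  read 'f': C → D
  read 'e': D → A
  read 'e': A → C
  read 'f': C → D
  read 'e': D → A
  read 'f': A → A
A -> C -> D -> A -> C -> D -> A -> A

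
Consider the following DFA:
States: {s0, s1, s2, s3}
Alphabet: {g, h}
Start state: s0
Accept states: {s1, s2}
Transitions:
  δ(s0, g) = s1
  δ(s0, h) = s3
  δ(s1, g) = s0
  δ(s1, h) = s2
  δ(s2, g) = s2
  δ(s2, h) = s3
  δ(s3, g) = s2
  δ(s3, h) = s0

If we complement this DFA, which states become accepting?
Complement accept states = All states \ Original accept states
= {s0, s1, s2, s3} \ {s1, s2}
{s0, s3}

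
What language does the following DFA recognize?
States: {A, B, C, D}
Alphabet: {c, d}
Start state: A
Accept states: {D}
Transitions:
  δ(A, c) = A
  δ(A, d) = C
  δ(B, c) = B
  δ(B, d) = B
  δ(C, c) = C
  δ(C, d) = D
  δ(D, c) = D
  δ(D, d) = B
Testing a few strings:
  'dd' → accept
  'dccd' → accept
  'c' → reject
  'ccc' → reject
State roles: A=zero d's; B=≥ three d's (dead); C=one d; D=two d's
All strings over {c,d} containing exactly two d's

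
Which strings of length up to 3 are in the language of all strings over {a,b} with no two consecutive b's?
ε, a, b, aa, ab, ba, aaa, aab, aba, baa, bab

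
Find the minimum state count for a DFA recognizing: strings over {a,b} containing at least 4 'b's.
By Myhill–Nerode, count the distinguishable equivalence classes: 5 classes — having seen 0, 1, …, 3, or ≥4 copies of 'b'; any two classes i < j (j ≤ 4) are distinguished by the string b^(4−j), which takes class j to 4 copies (accepted) but leaves class i below 4 (rejected).
5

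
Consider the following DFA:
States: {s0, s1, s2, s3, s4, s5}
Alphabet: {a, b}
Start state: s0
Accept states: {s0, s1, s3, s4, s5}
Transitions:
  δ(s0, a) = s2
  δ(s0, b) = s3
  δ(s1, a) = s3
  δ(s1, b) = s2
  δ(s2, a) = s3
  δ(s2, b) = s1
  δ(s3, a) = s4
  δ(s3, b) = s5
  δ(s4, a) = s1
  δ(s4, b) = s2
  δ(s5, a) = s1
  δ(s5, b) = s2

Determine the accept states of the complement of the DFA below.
Complement accept states = All states \ Original accept states
= {s0, s1, s2, s3, s4, s5} \ {s0, s1, s3, s4, s5}
{s2}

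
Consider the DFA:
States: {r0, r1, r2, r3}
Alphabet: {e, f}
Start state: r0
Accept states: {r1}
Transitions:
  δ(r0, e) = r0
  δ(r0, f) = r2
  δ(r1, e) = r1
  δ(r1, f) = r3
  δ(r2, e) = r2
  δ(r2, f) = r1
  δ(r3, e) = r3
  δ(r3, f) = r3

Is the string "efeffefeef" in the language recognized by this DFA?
Processing string "efeffefeef":
  r0 --e--> r0
  r0 --f--> r2
  r2 --e--> r2
  r2 --f--> r1
  r1 --f--> r3
  r3 --e--> r3
  r3 --f--> r3
  r3 --e--> r3
  r3 --e--> r3
  r3 --f--> r3
Final state: r3
Accept states: {r1}
No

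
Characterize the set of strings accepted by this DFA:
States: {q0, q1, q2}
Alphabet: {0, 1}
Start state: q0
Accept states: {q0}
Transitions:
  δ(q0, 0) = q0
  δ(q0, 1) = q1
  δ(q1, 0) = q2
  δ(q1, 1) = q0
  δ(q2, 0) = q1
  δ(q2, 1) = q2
Testing a few strings:
  '1' → reject
  '01' → reject
  '10' → reject
  '100' → reject
State roles: q0=value ≡ 0 (mod 3); q1=value ≡ 1 (mod 3); q2=value ≡ 2 (mod 3)
All binary strings representing a multiple of 3 (read in base 2; leading zeros allowed and ε counts as 0)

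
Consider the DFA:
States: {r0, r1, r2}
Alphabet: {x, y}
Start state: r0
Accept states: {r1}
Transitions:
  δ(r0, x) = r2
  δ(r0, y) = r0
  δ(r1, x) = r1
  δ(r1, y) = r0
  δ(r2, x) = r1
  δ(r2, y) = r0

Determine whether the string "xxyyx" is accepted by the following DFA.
Processing string "xxyyx":
  r0 --x--> r2
  r2 --x--> r1
  r1 --y--> r0
  r0 --y--> r0
  r0 --x--> r2
Final state: r2
Accept states: {r1}
No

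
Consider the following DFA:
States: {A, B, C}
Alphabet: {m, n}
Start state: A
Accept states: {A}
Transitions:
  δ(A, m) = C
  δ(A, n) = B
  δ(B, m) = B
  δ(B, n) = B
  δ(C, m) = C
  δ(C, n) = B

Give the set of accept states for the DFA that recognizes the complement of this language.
Complement accept states = All states \ Original accept states
= {A, B, C} \ {A}
{B, C}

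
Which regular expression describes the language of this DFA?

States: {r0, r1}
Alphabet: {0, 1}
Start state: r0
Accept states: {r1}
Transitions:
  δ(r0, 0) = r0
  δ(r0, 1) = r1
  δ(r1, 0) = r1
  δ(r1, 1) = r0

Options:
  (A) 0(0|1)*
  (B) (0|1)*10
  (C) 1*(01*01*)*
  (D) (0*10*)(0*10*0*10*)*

Check each option against the DFA on short strings; one disagreement eliminates an option:
  (A) 0(0|1)*: on '0' the DFA goes r0 → r0 and rejects (r0 ∉ Accept), but the regex matches it → eliminate
  (B) (0|1)*10: on '1' the DFA goes r0 → r1 and accepts (r1 ∈ Accept), but the regex does not match it → eliminate
  (C) 1*(01*01*)*: on ε the DFA stays in r0 and rejects (r0 ∉ Accept), but the regex matches it → eliminate
  (D) (0*10*)(0*10*0*10*)*: agrees with the DFA on every string of length ≤ 6
Only (D) is consistent with the DFA.
(D) (0*10*)(0*10*0*10*)*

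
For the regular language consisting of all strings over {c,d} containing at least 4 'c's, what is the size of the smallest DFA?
By Myhill–Nerode, count the distinguishable equivalence classes: 5 classes — having seen 0, 1, …, 3, or ≥4 copies of 'c'; any two classes i < j (j ≤ 4) are distinguished by the string c^(4−j), which takes class j to 4 copies (accepted) but leaves class i below 4 (rejected).
5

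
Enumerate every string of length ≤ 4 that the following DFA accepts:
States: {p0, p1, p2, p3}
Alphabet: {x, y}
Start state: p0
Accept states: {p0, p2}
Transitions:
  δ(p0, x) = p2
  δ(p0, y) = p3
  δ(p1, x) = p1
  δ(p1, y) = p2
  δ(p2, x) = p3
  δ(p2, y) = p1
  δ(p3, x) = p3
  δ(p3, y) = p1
ε, x, xyy, yyy, xxyy, xyxy, yxyy, yyxy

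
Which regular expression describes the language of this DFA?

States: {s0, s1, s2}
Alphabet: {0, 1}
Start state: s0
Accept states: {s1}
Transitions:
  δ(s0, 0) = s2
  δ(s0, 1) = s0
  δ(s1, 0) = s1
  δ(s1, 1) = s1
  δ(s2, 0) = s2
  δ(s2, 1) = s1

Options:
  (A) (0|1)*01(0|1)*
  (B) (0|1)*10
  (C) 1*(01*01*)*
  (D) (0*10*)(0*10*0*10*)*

Check each option against the DFA on short strings; one disagreement eliminates an option:
  (A) (0|1)*01(0|1)*: agrees with the DFA on every string of length ≤ 6
  (B) (0|1)*10: on '01' the DFA goes s0 → s2 → s1 and accepts (s1 ∈ Accept), but the regex does not match it → eliminate
  (C) 1*(01*01*)*: on ε the DFA stays in s0 and rejects (s0 ∉ Accept), but the regex matches it → eliminate
  (D) (0*10*)(0*10*0*10*)*: on '1' the DFA goes s0 → s0 and rejects (s0 ∉ Accept), but the regex matches it → eliminate
Only (A) is consistent with the DFA.
(A) (0|1)*01(0|1)*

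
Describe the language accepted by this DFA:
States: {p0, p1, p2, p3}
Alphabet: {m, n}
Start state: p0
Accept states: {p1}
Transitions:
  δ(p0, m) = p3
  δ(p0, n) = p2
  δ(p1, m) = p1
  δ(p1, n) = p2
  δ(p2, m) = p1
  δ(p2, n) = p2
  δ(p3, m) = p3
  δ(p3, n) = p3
Testing a few strings:
  'm' → reject
  'mmn' → reject
  'nm' → accept
  'mnm' → reject
State roles: p0=no input read; p1=started with n, last symbol m; p2=started with n, last symbol n; p3=started with m (dead)
All strings over {m,n} that start with n and end with m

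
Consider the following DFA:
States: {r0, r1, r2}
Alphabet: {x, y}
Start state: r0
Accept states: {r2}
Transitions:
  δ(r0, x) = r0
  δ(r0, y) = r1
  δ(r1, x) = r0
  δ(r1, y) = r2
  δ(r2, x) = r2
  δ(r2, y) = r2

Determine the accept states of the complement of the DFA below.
Complement accept states = All states \ Original accept states
= {r0, r1, r2} \ {r2}
{r0, r1}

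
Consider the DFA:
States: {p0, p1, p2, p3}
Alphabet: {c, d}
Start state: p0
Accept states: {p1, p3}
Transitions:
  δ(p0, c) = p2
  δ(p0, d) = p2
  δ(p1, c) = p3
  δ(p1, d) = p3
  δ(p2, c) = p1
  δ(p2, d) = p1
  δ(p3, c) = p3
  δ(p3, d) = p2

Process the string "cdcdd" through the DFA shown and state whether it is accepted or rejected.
Processing string "cdcdd":
  p0 --c--> p2
  p2 --d--> p1
  p1 --c--> p3
  p3 --d--> p2
  p2 --d--> p1
Final state: p1
Accept states: {p1, p3}
Yes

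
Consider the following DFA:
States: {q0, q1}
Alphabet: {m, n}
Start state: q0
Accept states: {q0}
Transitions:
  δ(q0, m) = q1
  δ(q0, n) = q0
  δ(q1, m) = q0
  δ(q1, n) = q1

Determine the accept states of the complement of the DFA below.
Complement accept states = All states \ Original accept states
= {q0, q1} \ {q0}
{q1}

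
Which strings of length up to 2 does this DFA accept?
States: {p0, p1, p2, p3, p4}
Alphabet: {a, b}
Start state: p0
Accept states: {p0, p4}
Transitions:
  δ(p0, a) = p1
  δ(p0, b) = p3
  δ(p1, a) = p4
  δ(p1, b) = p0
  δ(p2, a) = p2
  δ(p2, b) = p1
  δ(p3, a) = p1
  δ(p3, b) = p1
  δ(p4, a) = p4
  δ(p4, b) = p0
ε, aa, ab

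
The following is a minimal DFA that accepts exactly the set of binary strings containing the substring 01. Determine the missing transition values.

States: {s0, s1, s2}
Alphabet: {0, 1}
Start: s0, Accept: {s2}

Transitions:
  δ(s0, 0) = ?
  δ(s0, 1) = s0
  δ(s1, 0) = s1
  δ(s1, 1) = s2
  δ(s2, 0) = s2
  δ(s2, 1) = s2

From the language and accept set, identify what each state tracks — s0: no 0 seen yet; s1: seen a 0, waiting for 1; s2: substring 01 seen.
Each missing δ(q, a) is the state matching the new tracked value after reading a.
δ(s0, 0) = s1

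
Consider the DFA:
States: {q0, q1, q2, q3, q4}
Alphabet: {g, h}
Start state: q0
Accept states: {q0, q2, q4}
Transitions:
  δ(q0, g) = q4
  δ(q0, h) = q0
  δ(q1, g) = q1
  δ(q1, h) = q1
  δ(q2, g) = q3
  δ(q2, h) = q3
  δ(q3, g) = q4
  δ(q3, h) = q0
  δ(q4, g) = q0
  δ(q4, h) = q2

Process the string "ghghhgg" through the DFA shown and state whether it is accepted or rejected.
Processing string "ghghhgg":
  q0 --g--> q4
  q4 --h--> q2
  q2 --g--> q3
  q3 --h--> q0
  q0 --h--> q0
  q0 --g--> q4
  q4 --g--> q0
Final state: q0
Accept states: {q0, q2, q4}
Yes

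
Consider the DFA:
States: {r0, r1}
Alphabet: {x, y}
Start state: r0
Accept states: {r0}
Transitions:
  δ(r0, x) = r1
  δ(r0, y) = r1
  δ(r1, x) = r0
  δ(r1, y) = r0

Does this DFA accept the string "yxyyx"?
Processing string "yxyyx":
  r0 --y--> r1
  r1 --x--> r0
  r0 --y--> r1
  r1 --y--> r0
  r0 --x--> r1
Final state: r1
Accept states: {r0}
No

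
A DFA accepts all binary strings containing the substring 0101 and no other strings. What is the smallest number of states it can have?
By Myhill–Nerode, count the distinguishable equivalence classes: 5 classes — one per longest suffix of the input that is a prefix of '0101' (lengths 0 through 3), plus an absorbing 'already seen 0101' class.
5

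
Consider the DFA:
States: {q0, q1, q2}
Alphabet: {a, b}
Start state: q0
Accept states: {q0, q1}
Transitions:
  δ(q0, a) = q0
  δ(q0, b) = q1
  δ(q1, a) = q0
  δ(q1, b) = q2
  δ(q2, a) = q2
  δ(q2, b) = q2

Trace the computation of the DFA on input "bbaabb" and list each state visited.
read 'b': q0 → q1
  read 'b': q1 → q2
  read 'a': q2 → q2
  read 'a': q2 → q2
  read 'b': q2 → q2
  read 'b': q2 → q2
q0 -> q1 -> q2 -> q2 -> q2 -> q2 -> q2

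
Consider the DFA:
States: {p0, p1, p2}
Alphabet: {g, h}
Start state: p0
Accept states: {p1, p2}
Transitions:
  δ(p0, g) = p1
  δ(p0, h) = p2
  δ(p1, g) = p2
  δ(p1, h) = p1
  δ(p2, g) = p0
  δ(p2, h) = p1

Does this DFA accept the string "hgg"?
Processing string "hgg":
  p0 --h--> p2
  p2 --g--> p0
  p0 --g--> p1
Final state: p1
Accept states: {p1, p2}
Yes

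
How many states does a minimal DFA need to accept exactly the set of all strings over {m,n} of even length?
By Myhill–Nerode, count the distinguishable equivalence classes: two classes — parity of the length.
2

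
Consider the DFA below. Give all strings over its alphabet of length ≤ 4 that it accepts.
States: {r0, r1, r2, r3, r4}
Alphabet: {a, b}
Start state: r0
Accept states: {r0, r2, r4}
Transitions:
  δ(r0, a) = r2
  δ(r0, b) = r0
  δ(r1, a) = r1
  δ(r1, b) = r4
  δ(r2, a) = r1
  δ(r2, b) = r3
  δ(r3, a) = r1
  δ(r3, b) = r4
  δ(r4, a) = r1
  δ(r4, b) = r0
ε, a, b, ba, bb, aab, abb, bba, bbb, aaab, aabb, abab, abbb, baab, babb, bbba, bbbb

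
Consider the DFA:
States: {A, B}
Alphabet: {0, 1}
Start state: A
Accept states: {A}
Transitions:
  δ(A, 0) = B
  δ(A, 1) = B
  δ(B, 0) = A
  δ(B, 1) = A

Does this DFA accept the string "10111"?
Processing string "10111":
  A --1--> B
  B --0--> A
  A --1--> B
  B --1--> A
  A --1--> B
Final state: B
Accept states: {A}
No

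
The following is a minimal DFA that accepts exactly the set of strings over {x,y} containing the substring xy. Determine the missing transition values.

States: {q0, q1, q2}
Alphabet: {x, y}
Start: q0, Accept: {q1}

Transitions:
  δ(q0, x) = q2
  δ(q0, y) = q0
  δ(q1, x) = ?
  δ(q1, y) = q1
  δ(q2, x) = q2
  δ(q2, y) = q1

From the language and accept set, identify what each state tracks — q0: no x seen yet; q1: substring xy seen; q2: seen a x, waiting for y.
Each missing δ(q, a) is the state matching the new tracked value after reading a.
δ(q1, x) = q1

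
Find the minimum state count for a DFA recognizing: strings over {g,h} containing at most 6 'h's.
By Myhill–Nerode, count the distinguishable equivalence classes: 8 classes — having seen 0, 1, …, 6, or >6 copies of 'h'; counts 0 through 6 are accepting and >6 is dead.
8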